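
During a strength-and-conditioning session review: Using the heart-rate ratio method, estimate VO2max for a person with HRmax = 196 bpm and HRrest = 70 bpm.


VO2max = 15.3 * HRmax / HRrest
VO2max = 15.3 * 196 / 70
VO2max = 2998.8 / 70 = 42.84 mL/kg/min

42.84 mL/kg/min


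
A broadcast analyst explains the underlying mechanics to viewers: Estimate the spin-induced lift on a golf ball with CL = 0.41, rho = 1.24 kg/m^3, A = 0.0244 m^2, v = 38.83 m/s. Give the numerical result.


FM = 0.5 * CL * rho * A * v^2
FM = 0.5 * 0.41 * 1.24 * 0.0244 * 38.83^2
v^2 = 1507.7689
FM = 0.5 * 0.41 * 1.24 * 0.0244 * 1507.7689 = 9.3519 N

9.3519 N


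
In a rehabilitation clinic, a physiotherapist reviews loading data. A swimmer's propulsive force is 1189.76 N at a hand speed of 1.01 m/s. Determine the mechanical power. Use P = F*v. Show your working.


P = F * v
P = 1189.76 * 1.01
P = 1201.6576 W

1201.6576 W


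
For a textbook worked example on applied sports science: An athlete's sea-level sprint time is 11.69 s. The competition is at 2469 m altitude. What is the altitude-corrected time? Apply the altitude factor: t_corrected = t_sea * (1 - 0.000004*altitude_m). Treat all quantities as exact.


Correction factor = 1 - 0.000004 * 2469 = 0.990124
t_corrected = t_sea * factor = 11.69 * 0.990124
t_corrected = 11.5745 s

11.5745 s


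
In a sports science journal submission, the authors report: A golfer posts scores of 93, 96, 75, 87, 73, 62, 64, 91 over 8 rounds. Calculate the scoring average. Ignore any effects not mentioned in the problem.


Average = sum / n
Sum = 641
Average = 641 / 8 = 80.125

80.125


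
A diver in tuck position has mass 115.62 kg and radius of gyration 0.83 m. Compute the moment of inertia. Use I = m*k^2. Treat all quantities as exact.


I = m * k^2
I = 115.62 * 0.83^2
I = 115.62 * 0.6889 = 79.6506 kg*m^2

79.6506 kg*m^2


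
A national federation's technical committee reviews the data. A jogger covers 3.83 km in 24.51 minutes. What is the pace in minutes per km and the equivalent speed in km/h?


Pace = time / distance = 24.51 min / 3.83 km = 6.3995 min/km
Speed = distance / time_in_hours = 3.83 / 0.4085 hr
Speed = 9.3758 km/h

6.3995 min/km, 9.3758 km/h


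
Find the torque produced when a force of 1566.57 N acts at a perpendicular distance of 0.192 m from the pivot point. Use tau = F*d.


tau = F * d
tau = 1566.57 * 0.192
tau = 300.7814 N*m

300.7814 N*m


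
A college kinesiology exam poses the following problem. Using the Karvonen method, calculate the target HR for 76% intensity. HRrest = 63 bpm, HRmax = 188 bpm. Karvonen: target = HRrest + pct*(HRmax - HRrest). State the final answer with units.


Target = HRrest + pct*(HRmax - HRrest)
Heart rate reserve = HRmax - HRrest = 188 - 63 = 125 bpm
Fraction = 76% = 0.76
Target = 63 + 0.76 * 125
Target = 63 + 95 = 158 bpm

158 bpm


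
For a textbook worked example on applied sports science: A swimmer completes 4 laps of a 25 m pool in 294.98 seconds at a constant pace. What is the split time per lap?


Split time = total_time / n_laps = 294.98 / 4
Split time = 73.745 s per lap

73.745 s


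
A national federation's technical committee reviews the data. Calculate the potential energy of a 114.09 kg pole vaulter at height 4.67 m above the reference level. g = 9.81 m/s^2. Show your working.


PE = m * g * h
PE = 114.09 * 9.81 * 4.67
PE = 1119.2229 * 4.67 = 5226.7709 J

5226.7709 J


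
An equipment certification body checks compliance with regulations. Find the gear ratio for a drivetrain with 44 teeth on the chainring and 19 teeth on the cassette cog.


GR = front_teeth / rear_teeth
GR = 44 / 19
GR = 2.3158

2.3158


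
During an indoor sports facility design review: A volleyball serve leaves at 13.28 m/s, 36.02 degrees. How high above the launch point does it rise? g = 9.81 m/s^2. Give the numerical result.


H = (v*sin(theta))^2 / (2*g)
vy = v*sin(theta) = 13.28 * sin(36.02 deg) = 7.8095 m/s
H = vy^2 / (2*g) = 60.9889 / (2*9.81)
H = 60.9889 / 19.62 = 3.1085 m

3.1085 m


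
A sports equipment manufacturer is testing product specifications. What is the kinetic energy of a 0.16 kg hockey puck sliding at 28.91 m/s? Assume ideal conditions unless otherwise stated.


KE = 0.5 * m * v^2
KE = 0.5 * 0.16 * 28.91^2
KE = 0.5 * 0.16 * 835.7881 = 66.863 J

66.863 J


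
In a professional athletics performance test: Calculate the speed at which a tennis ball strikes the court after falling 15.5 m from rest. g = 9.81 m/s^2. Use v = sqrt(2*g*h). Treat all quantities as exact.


v = sqrt(2 * g * h)
v = sqrt(2 * 9.81 * 15.5)
v = sqrt(304.11) = 17.4387 m/s

17.4387 m/s


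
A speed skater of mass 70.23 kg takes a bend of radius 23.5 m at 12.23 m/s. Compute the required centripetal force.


Fc = m * v^2 / r
v^2 = 12.23^2 = 149.5729
Fc = 70.23 * 149.5729 / 23.5
Fc = 10504.5048 / 23.5 = 447.0002 N

447.0002 N


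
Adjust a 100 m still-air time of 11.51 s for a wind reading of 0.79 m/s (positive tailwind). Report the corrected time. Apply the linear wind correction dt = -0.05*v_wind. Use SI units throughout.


dt = -0.05 * v_wind = -0.05 * 0.79 = -0.0395 s
t_corrected = t_still + dt = 11.51 + (-0.0395)
t_corrected = 11.4705 s

11.4705 s


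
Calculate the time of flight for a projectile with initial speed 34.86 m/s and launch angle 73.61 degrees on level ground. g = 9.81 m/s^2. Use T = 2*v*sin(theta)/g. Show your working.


T = 2*v*sin(theta)/g
sin(theta) = sin(73.61 deg) = 0.9594
T = 2*34.86*0.9594 / 9.81
T = 66.8868 / 9.81 = 6.8182 s

6.8182 s


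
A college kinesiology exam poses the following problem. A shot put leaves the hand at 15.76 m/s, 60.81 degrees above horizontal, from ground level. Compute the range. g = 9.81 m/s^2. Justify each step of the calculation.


R = v^2 * sin(2*theta) / g
Convert angle to radians: theta = 60.81 deg = 1.0613 rad
sin(2*theta) = sin(2.1227) = 0.8515
R = 15.76^2 * 0.8515 / 9.81
R = 248.3776 * 0.8515 / 9.81 = 21.5601 m

21.5601 m


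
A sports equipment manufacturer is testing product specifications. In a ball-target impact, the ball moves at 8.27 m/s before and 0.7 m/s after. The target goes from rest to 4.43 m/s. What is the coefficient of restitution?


e = (v2_after - v1_after) / (v1_before - v2_before)
Numerator = 4.43 - 0.7 = 3.73
Denominator = 8.27 - 0 = 8.27
e = 3.73 / 8.27 = 0.451

0.451


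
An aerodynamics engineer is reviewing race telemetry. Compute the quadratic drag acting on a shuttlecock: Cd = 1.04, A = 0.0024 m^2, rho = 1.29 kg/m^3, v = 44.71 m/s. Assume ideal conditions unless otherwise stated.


Fd = 0.5 * Cd * rho * A * v^2
Fd = 0.5 * 1.04 * 1.29 * 0.0024 * 44.71^2
v^2 = 1998.9841
Fd = 0.5 * 1.04 * 1.29 * 0.0024 * 1998.9841 = 3.2182 N

3.2182 N


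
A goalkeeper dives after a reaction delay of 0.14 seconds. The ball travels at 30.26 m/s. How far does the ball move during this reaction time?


d = v * t
d = 30.26 * 0.14
d = 4.2364 m

4.2364 m


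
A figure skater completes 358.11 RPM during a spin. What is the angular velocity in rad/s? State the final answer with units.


omega = RPM * 2 * pi / 60
omega = 358.11 * 2 * 3.14159 / 60
omega = 2250.0715 / 60 = 37.5012 rad/s

37.5012 rad/s


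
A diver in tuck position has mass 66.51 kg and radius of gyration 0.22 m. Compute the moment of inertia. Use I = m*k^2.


I = m * k^2
I = 66.51 * 0.22^2
I = 66.51 * 0.0484 = 3.2191 kg*m^2

3.2191 kg*m^2


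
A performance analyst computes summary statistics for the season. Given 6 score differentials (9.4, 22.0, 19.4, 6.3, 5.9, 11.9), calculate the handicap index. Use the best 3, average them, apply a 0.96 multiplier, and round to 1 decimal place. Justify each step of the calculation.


All differentials: 9.4, 22.0, 19.4, 6.3, 5.9, 11.9
Sorted: 5.9, 6.3, 9.4, 11.9, 19.4, 22.0
Best 3: 5.9, 6.3, 9.4
Average of best = 21.6 / 3 = 7.2
Raw index = 7.2 * 0.96 = 6.912
Handicap index = round(6.912, 1) = 6.9

6.9


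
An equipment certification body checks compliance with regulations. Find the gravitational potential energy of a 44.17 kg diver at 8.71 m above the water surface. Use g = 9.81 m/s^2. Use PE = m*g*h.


PE = m * g * h
PE = 44.17 * 9.81 * 8.71
PE = 433.3077 * 8.71 = 3774.1101 J

3774.1101 J


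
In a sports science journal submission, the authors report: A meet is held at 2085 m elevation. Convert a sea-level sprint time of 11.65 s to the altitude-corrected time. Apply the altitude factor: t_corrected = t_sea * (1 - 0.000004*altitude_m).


Correction factor = 1 - 0.000004 * 2085 = 0.99166
t_corrected = t_sea * factor = 11.65 * 0.99166
t_corrected = 11.5528 s

11.5528 s


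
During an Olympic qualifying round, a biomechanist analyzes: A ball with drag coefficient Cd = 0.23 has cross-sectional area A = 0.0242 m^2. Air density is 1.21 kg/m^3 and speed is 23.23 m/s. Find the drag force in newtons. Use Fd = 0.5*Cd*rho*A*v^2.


Fd = 0.5 * Cd * rho * A * v^2
Fd = 0.5 * 0.23 * 1.21 * 0.0242 * 23.23^2
v^2 = 539.6329
Fd = 0.5 * 0.23 * 1.21 * 0.0242 * 539.6329 = 1.8172 N

1.8172 N


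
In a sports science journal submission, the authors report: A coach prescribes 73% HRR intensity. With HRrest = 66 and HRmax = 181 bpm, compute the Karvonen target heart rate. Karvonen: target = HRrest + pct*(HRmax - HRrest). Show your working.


Target = HRrest + pct*(HRmax - HRrest)
Heart rate reserve = HRmax - HRrest = 181 - 66 = 115 bpm
Fraction = 73% = 0.73
Target = 66 + 0.73 * 115
Target = 66 + 83.95 = 149.95 bpm

149.95 bpm


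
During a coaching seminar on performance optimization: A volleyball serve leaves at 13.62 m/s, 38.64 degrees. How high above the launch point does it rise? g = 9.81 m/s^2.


H = (v*sin(theta))^2 / (2*g)
vy = v*sin(theta) = 13.62 * sin(38.64 deg) = 8.5047 m/s
H = vy^2 / (2*g) = 72.3294 / (2*9.81)
H = 72.3294 / 19.62 = 3.6865 m

3.6865 m


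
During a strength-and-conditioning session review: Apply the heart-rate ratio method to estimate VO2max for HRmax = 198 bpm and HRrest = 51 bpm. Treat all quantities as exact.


VO2max = 15.3 * HRmax / HRrest
VO2max = 15.3 * 198 / 51
VO2max = 3029.4 / 51 = 59.4 mL/kg/min

59.4 mL/kg/min


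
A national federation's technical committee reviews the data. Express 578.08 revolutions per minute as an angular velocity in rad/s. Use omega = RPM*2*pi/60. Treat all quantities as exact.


omega = RPM * 2 * pi / 60
omega = 578.08 * 2 * 3.14159 / 60
omega = 3632.1838 / 60 = 60.5364 rad/s

60.5364 rad/s


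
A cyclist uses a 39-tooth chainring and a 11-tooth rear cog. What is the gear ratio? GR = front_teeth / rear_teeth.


GR = front_teeth / rear_teeth
GR = 39 / 11
GR = 3.5455

3.5455


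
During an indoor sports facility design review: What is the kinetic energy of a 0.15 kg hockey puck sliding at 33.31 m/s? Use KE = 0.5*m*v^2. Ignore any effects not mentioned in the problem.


KE = 0.5 * m * v^2
KE = 0.5 * 0.15 * 33.31^2
KE = 0.5 * 0.15 * 1109.5561 = 83.2167 J

83.2167 J


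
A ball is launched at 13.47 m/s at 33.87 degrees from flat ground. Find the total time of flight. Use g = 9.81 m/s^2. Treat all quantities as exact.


T = 2*v*sin(theta)/g
sin(theta) = sin(33.87 deg) = 0.5573
T = 2*13.47*0.5573 / 9.81
T = 15.0139 / 9.81 = 1.5305 s

1.5305 s


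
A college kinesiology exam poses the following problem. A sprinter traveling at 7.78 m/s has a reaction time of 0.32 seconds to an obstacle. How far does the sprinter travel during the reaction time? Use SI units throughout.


d = v * t
d = 7.78 * 0.32
d = 2.4896 m

2.4896 m


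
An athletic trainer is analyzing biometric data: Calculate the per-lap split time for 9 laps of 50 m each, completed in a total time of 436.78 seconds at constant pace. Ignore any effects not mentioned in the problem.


Split time = total_time / n_laps = 436.78 / 9
Split time = 48.5311 s per lap

48.5311 s


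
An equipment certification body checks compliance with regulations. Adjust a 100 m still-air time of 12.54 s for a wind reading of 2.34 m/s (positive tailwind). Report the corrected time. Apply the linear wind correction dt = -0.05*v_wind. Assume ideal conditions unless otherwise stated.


dt = -0.05 * v_wind = -0.05 * 2.34 = -0.117 s
t_corrected = t_still + dt = 12.54 + (-0.117)
t_corrected = 12.423 s

12.423 s


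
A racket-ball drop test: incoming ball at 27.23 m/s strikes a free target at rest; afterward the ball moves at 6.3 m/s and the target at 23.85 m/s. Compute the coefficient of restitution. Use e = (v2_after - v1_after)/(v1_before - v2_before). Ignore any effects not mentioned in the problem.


e = (v2_after - v1_after) / (v1_before - v2_before)
Numerator = 23.85 - 6.3 = 17.55
Denominator = 27.23 - 0 = 27.23
e = 17.55 / 27.23 = 0.6445

0.6445


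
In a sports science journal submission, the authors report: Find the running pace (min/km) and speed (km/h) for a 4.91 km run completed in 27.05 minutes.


Pace = time / distance = 27.05 min / 4.91 km = 5.5092 min/km
Speed = distance / time_in_hours = 4.91 / 0.4508 hr
Speed = 10.8909 km/h

5.5092 min/km, 10.8909 km/h


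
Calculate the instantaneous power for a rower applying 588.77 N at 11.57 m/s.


P = F * v
P = 588.77 * 11.57
P = 6812.0689 W

6812.0689 W


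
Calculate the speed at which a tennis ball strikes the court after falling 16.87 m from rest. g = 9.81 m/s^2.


v = sqrt(2 * g * h)
v = sqrt(2 * 9.81 * 16.87)
v = sqrt(330.9894) = 18.1931 m/s

18.1931 m/s


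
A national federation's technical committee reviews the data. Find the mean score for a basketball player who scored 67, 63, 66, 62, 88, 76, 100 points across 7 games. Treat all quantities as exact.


Average = sum / n
Sum = 522
Average = 522 / 7 = 74.5714

74.5714


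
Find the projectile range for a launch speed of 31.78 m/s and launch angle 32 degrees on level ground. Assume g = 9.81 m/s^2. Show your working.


R = v^2 * sin(2*theta) / g
Convert angle to radians: theta = 32 deg = 0.5585 rad
sin(2*theta) = sin(1.117) = 0.8988
R = 31.78^2 * 0.8988 / 9.81
R = 1009.9684 * 0.8988 / 9.81 = 92.5335 m

92.5335 m


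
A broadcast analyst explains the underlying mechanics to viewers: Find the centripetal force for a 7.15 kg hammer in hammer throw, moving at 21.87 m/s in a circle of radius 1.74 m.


Fc = m * v^2 / r
v^2 = 21.87^2 = 478.2969
Fc = 7.15 * 478.2969 / 1.74
Fc = 3419.8228 / 1.74 = 1965.4154 N

1965.4154 N


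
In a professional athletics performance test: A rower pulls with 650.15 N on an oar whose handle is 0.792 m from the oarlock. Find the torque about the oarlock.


tau = F * d
tau = 650.15 * 0.792
tau = 514.9188 N*m

514.9188 N*m


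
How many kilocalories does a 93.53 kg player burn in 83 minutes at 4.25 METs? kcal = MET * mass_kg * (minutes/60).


kcal = MET * mass * time_hr
Convert time: 83 min = 1.3833 hr
kcal = 4.25 * 93.53 * 1.3833
kcal = 549.8785 kcal

549.8785 kcal


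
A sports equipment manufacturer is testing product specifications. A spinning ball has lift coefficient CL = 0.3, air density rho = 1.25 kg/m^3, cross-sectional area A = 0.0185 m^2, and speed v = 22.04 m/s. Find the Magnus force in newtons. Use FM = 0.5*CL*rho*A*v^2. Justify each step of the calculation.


FM = 0.5 * CL * rho * A * v^2
FM = 0.5 * 0.3 * 1.25 * 0.0185 * 22.04^2
v^2 = 485.7616
FM = 0.5 * 0.3 * 1.25 * 0.0185 * 485.7616 = 1.685 N

1.685 N


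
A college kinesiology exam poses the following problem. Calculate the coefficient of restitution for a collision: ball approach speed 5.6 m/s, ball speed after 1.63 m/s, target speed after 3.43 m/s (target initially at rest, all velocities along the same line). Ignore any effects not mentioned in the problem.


e = (v2_after - v1_after) / (v1_before - v2_before)
Numerator = 3.43 - 1.63 = 1.8
Denominator = 5.6 - 0 = 5.6
e = 1.8 / 5.6 = 0.3214

0.3214


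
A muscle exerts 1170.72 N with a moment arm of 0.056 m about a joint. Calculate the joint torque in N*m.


tau = F * d
tau = 1170.72 * 0.056
tau = 65.5603 N*m

65.5603 N*m


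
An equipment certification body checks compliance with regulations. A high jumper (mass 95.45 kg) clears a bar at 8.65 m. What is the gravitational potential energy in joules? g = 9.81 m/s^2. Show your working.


PE = m * g * h
PE = 95.45 * 9.81 * 8.65
PE = 936.3645 * 8.65 = 8099.5529 J

8099.5529 J


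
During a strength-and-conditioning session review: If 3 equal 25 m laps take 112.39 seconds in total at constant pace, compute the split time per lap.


Split time = total_time / n_laps = 112.39 / 3
Split time = 37.4633 s per lap

37.4633 s


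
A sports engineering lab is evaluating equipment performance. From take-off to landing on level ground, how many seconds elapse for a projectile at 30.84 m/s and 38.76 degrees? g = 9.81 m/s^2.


T = 2*v*sin(theta)/g
sin(theta) = sin(38.76 deg) = 0.6261
T = 2*30.84*0.6261 / 9.81
T = 38.6154 / 9.81 = 3.9363 s

3.9363 s


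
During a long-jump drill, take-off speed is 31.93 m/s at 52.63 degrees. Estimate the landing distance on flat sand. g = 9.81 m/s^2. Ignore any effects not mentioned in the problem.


R = v^2 * sin(2*theta) / g
Convert angle to radians: theta = 52.63 deg = 0.9186 rad
sin(2*theta) = sin(1.8371) = 0.9647
R = 31.93^2 * 0.9647 / 9.81
R = 1019.5249 * 0.9647 / 9.81 = 100.2628 m

100.2628 m


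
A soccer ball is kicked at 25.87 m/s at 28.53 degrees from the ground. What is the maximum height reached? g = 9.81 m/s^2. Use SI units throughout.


H = (v*sin(theta))^2 / (2*g)
vy = v*sin(theta) = 25.87 * sin(28.53 deg) = 12.356 m/s
H = vy^2 / (2*g) = 152.6707 / (2*9.81)
H = 152.6707 / 19.62 = 7.7814 m

7.7814 m


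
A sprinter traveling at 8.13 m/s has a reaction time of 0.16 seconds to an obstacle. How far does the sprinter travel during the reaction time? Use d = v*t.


d = v * t
d = 8.13 * 0.16
d = 1.3008 m

1.3008 m


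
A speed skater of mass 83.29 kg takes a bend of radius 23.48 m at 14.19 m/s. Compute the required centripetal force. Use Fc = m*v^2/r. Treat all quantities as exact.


Fc = m * v^2 / r
v^2 = 14.19^2 = 201.3561
Fc = 83.29 * 201.3561 / 23.48
Fc = 16770.9496 / 23.48 = 714.2653 N

714.2653 N


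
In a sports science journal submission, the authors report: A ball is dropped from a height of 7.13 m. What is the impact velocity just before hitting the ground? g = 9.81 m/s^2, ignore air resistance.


v = sqrt(2 * g * h)
v = sqrt(2 * 9.81 * 7.13)
v = sqrt(139.8906) = 11.8275 m/s

11.8275 m/s


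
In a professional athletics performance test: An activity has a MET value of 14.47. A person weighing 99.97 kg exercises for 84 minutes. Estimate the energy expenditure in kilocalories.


kcal = MET * mass * time_hr
Convert time: 84 min = 1.4 hr
kcal = 14.47 * 99.97 * 1.4
kcal = 2025.1923 kcal

2025.1923 kcal


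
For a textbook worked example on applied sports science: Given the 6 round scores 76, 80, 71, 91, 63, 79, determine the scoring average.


Average = sum / n
Sum = 460
Average = 460 / 6 = 76.6667

76.6667


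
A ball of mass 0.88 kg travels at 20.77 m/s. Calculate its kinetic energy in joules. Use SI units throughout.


KE = 0.5 * m * v^2
KE = 0.5 * 0.88 * 20.77^2
KE = 0.5 * 0.88 * 431.3929 = 189.8129 J

189.8129 J


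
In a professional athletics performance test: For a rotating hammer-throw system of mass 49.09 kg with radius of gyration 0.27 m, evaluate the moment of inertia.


I = m * k^2
I = 49.09 * 0.27^2
I = 49.09 * 0.0729 = 3.5787 kg*m^2

3.5787 kg*m^2


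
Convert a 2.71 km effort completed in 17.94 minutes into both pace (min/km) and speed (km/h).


Pace = time / distance = 17.94 min / 2.71 km = 6.6199 min/km
Speed = distance / time_in_hours = 2.71 / 0.299 hr
Speed = 9.0635 km/h

6.6199 min/km, 9.0635 km/h


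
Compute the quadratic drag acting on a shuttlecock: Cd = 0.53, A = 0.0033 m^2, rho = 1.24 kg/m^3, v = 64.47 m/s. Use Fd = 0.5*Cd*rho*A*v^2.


Fd = 0.5 * Cd * rho * A * v^2
Fd = 0.5 * 0.53 * 1.24 * 0.0033 * 64.47^2
v^2 = 4156.3809
Fd = 0.5 * 0.53 * 1.24 * 0.0033 * 4156.3809 = 4.5071 N

4.5071 N


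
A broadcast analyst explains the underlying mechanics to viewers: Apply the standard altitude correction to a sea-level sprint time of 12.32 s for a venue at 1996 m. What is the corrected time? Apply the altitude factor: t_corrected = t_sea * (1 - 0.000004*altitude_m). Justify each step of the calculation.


Correction factor = 1 - 0.000004 * 1996 = 0.992016
t_corrected = t_sea * factor = 12.32 * 0.992016
t_corrected = 12.2216 s

12.2216 s


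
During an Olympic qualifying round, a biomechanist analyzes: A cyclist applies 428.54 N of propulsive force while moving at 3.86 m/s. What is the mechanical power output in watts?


P = F * v
P = 428.54 * 3.86
P = 1654.1644 W

1654.1644 W


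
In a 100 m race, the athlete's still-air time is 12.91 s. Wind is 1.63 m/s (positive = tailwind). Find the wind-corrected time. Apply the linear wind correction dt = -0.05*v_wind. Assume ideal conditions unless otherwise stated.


dt = -0.05 * v_wind = -0.05 * 1.63 = -0.0815 s
t_corrected = t_still + dt = 12.91 + (-0.0815)
t_corrected = 12.8285 s

12.8285 s


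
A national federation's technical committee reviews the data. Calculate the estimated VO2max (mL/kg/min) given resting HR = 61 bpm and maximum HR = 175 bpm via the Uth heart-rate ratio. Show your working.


VO2max = 15.3 * HRmax / HRrest
VO2max = 15.3 * 175 / 61
VO2max = 2677.5 / 61 = 43.8934 mL/kg/min

43.8934 mL/kg/min


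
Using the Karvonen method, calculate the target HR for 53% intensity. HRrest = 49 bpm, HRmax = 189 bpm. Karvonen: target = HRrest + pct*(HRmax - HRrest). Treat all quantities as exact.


Target = HRrest + pct*(HRmax - HRrest)
Heart rate reserve = HRmax - HRrest = 189 - 49 = 140 bpm
Fraction = 53% = 0.53
Target = 49 + 0.53 * 140
Target = 49 + 74.2 = 123.2 bpm

123.2 bpm


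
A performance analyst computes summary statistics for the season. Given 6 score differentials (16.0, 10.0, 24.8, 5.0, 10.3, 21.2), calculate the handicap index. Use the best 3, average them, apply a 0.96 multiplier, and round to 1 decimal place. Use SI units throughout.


All differentials: 16.0, 10.0, 24.8, 5.0, 10.3, 21.2
Sorted: 5.0, 10.0, 10.3, 16.0, 21.2, 24.8
Best 3: 5.0, 10.0, 10.3
Average of best = 25.3 / 3 = 8.4333
Raw index = 8.4333 * 0.96 = 8.096
Handicap index = round(8.096, 1) = 8.1

8.1


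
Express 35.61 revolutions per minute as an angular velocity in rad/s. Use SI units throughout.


omega = RPM * 2 * pi / 60
omega = 35.61 * 2 * 3.14159 / 60
omega = 223.7442 / 60 = 3.7291 rad/s

3.7291 rad/s


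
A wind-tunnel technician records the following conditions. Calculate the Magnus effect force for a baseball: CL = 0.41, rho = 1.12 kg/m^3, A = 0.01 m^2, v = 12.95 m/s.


FM = 0.5 * CL * rho * A * v^2
FM = 0.5 * 0.41 * 1.12 * 0.01 * 12.95^2
v^2 = 167.7025
FM = 0.5 * 0.41 * 1.12 * 0.01 * 167.7025 = 0.385 N

0.385 N


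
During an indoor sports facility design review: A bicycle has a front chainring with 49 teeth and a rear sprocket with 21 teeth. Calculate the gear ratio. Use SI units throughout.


GR = front_teeth / rear_teeth
GR = 49 / 21
GR = 2.3333

2.3333


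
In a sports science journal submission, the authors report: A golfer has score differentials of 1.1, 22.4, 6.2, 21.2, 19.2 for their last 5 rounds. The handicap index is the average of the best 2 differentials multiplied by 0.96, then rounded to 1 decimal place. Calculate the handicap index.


All differentials: 1.1, 22.4, 6.2, 21.2, 19.2
Sorted: 1.1, 6.2, 19.2, 21.2, 22.4
Best 2: 1.1, 6.2
Average of best = 7.3 / 2 = 3.65
Raw index = 3.65 * 0.96 = 3.504
Handicap index = round(3.504, 1) = 3.5

3.5


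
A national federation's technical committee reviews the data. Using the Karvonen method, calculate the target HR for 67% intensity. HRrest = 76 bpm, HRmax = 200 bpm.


Target = HRrest + pct*(HRmax - HRrest)
Heart rate reserve = HRmax - HRrest = 200 - 76 = 124 bpm
Fraction = 67% = 0.67
Target = 76 + 0.67 * 124
Target = 76 + 83.08 = 159.08 bpm

159.08 bpm


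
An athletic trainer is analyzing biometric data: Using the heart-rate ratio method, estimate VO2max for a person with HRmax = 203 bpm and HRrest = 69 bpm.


VO2max = 15.3 * HRmax / HRrest
VO2max = 15.3 * 203 / 69
VO2max = 3105.9 / 69 = 45.013 mL/kg/min

45.013 mL/kg/min


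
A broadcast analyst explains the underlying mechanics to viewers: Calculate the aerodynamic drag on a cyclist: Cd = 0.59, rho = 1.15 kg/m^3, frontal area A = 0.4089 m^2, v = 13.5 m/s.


Fd = 0.5 * Cd * rho * A * v^2
Fd = 0.5 * 0.59 * 1.15 * 0.4089 * 13.5^2
v^2 = 182.25
Fd = 0.5 * 0.59 * 1.15 * 0.4089 * 182.25 = 25.2816 N

25.2816 N


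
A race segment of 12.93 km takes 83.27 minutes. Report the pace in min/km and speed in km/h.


Pace = time / distance = 83.27 min / 12.93 km = 6.4401 min/km
Speed = distance / time_in_hours = 12.93 / 1.3878 hr
Speed = 9.3167 km/h

6.4401 min/km, 9.3167 km/h


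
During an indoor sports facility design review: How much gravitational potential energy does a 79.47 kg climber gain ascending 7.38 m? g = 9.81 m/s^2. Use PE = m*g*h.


PE = m * g * h
PE = 79.47 * 9.81 * 7.38
PE = 779.6007 * 7.38 = 5753.4532 J

5753.4532 J


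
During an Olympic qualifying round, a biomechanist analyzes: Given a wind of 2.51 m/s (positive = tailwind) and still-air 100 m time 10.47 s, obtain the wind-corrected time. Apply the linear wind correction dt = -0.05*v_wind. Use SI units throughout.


dt = -0.05 * v_wind = -0.05 * 2.51 = -0.1255 s
t_corrected = t_still + dt = 10.47 + (-0.1255)
t_corrected = 10.3445 s

10.3445 s


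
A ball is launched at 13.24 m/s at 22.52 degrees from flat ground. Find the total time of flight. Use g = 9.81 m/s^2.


T = 2*v*sin(theta)/g
sin(theta) = sin(22.52 deg) = 0.383
T = 2*13.24*0.383 / 9.81
T = 10.142 / 9.81 = 1.0338 s

1.0338 s


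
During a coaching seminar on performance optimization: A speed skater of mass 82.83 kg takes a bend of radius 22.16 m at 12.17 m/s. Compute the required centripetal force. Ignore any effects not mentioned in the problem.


Fc = m * v^2 / r
v^2 = 12.17^2 = 148.1089
Fc = 82.83 * 148.1089 / 22.16
Fc = 12267.8602 / 22.16 = 553.6038 N

553.6038 N


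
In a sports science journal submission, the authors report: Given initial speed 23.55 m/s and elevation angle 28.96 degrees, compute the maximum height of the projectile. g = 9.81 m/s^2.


H = (v*sin(theta))^2 / (2*g)
vy = v*sin(theta) = 23.55 * sin(28.96 deg) = 11.4029 m/s
H = vy^2 / (2*g) = 130.0258 / (2*9.81)
H = 130.0258 / 19.62 = 6.6272 m

6.6272 m


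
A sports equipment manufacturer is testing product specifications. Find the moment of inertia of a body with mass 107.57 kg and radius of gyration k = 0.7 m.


I = m * k^2
I = 107.57 * 0.7^2
I = 107.57 * 0.49 = 52.7093 kg*m^2

52.7093 kg*m^2


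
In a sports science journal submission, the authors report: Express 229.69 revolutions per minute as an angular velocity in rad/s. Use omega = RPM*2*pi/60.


omega = RPM * 2 * pi / 60
omega = 229.69 * 2 * 3.14159 / 60
omega = 1443.1848 / 60 = 24.0531 rad/s

24.0531 rad/s


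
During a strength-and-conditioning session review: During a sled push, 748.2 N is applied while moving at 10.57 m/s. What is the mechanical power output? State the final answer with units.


P = F * v
P = 748.2 * 10.57
P = 7908.474 W

7908.474 W


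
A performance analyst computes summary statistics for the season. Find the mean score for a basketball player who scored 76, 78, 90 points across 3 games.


Average = sum / n
Sum = 244
Average = 244 / 3 = 81.3333

81.3333


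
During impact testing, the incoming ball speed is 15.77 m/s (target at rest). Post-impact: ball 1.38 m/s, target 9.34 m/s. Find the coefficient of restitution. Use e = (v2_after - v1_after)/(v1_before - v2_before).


e = (v2_after - v1_after) / (v1_before - v2_before)
Numerator = 9.34 - 1.38 = 7.96
Denominator = 15.77 - 0 = 15.77
e = 7.96 / 15.77 = 0.5048

0.5048


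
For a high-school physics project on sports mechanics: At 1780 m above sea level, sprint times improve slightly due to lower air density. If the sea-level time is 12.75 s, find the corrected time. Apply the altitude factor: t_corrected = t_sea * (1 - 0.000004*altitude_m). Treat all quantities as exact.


Correction factor = 1 - 0.000004 * 1780 = 0.99288
t_corrected = t_sea * factor = 12.75 * 0.99288
t_corrected = 12.6592 s

12.6592 s


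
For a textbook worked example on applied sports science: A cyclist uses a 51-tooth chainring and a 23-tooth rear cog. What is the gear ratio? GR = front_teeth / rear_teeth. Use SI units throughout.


GR = front_teeth / rear_teeth
GR = 51 / 23
GR = 2.2174

2.2174


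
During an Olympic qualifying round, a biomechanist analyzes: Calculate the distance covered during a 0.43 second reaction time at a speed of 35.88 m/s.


d = v * t
d = 35.88 * 0.43
d = 15.4284 m

15.4284 m


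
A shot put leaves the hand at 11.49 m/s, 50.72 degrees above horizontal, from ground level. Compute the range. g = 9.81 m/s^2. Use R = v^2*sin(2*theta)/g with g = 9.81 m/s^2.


R = v^2 * sin(2*theta) / g
Convert angle to radians: theta = 50.72 deg = 0.8852 rad
sin(2*theta) = sin(1.7705) = 0.9801
R = 11.49^2 * 0.9801 / 9.81
R = 132.0201 * 0.9801 / 9.81 = 13.1903 m

13.1903 m


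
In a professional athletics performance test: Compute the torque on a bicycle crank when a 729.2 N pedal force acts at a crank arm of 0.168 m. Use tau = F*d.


tau = F * d
tau = 729.2 * 0.168
tau = 122.5056 N*m

122.5056 N*m


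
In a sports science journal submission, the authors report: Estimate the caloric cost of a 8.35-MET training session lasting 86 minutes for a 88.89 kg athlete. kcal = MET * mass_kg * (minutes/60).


kcal = MET * mass * time_hr
Convert time: 86 min = 1.4333 hr
kcal = 8.35 * 88.89 * 1.4333
kcal = 1063.8652 kcal

1063.8652 kcal


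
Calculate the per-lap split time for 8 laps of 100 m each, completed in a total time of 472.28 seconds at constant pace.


Split time = total_time / n_laps = 472.28 / 8
Split time = 59.035 s per lap

59.035 s


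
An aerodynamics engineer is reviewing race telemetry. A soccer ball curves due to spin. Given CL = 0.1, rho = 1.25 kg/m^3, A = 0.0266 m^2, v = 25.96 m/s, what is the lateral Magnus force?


FM = 0.5 * CL * rho * A * v^2
FM = 0.5 * 0.1 * 1.25 * 0.0266 * 25.96^2
v^2 = 673.9216
FM = 0.5 * 0.1 * 1.25 * 0.0266 * 673.9216 = 1.1204 N

1.1204 N


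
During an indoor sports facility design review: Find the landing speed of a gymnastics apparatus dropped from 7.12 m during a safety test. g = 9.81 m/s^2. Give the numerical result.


v = sqrt(2 * g * h)
v = sqrt(2 * 9.81 * 7.12)
v = sqrt(139.6944) = 11.8192 m/s

11.8192 m/s


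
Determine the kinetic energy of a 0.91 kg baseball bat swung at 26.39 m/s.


KE = 0.5 * m * v^2
KE = 0.5 * 0.91 * 26.39^2
KE = 0.5 * 0.91 * 696.4321 = 316.8766 J

316.8766 J


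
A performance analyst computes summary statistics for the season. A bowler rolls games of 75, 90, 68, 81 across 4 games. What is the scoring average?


Average = sum / n
Sum = 314
Average = 314 / 4 = 78.5

78.5


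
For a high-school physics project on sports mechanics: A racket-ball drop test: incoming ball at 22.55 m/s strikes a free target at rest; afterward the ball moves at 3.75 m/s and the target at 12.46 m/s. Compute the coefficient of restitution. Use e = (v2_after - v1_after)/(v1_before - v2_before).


e = (v2_after - v1_after) / (v1_before - v2_before)
Numerator = 12.46 - 3.75 = 8.71
Denominator = 22.55 - 0 = 22.55
e = 8.71 / 22.55 = 0.3863

0.3863


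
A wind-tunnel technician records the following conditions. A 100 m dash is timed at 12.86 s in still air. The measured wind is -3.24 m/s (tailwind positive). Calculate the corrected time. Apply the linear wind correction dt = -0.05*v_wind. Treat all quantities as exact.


dt = -0.05 * v_wind = -0.05 * -3.24 = 0.162 s
t_corrected = t_still + dt = 12.86 + (0.162)
t_corrected = 13.022 s

13.022 s


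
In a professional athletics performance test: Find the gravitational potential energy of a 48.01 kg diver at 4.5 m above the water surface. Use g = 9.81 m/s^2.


PE = m * g * h
PE = 48.01 * 9.81 * 4.5
PE = 470.9781 * 4.5 = 2119.4014 J

2119.4014 J


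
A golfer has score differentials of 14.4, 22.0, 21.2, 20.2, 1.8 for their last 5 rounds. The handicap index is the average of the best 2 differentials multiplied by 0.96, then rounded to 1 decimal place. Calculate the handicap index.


All differentials: 14.4, 22.0, 21.2, 20.2, 1.8
Sorted: 1.8, 14.4, 20.2, 21.2, 22.0
Best 2: 1.8, 14.4
Average of best = 16.2 / 2 = 8.1
Raw index = 8.1 * 0.96 = 7.776
Handicap index = round(7.776, 1) = 7.8

7.8


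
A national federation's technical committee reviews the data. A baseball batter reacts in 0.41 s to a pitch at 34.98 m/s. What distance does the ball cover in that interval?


d = v * t
d = 34.98 * 0.41
d = 14.3418 m

14.3418 m


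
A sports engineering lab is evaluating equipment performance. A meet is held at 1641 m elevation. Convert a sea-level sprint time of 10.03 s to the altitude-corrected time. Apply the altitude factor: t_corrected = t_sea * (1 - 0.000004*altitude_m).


Correction factor = 1 - 0.000004 * 1641 = 0.993436
t_corrected = t_sea * factor = 10.03 * 0.993436
t_corrected = 9.9642 s

9.9642 s


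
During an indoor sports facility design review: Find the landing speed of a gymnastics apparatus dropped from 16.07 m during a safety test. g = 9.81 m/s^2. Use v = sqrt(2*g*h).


v = sqrt(2 * g * h)
v = sqrt(2 * 9.81 * 16.07)
v = sqrt(315.2934) = 17.7565 m/s

17.7565 m/s


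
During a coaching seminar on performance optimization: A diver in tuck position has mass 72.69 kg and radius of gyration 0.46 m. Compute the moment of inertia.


I = m * k^2
I = 72.69 * 0.46^2
I = 72.69 * 0.2116 = 15.3812 kg*m^2

15.3812 kg*m^2


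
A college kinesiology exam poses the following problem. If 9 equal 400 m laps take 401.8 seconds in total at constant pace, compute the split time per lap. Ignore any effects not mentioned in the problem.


Split time = total_time / n_laps = 401.8 / 9
Split time = 44.6444 s per lap

44.6444 s


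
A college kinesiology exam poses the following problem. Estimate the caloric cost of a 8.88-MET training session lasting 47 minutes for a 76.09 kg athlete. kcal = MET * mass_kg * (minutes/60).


kcal = MET * mass * time_hr
Convert time: 47 min = 0.7833 hr
kcal = 8.88 * 76.09 * 0.7833
kcal = 529.282 kcal

529.282 kcal


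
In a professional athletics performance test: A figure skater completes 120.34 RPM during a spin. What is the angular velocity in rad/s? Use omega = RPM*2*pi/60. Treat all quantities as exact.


omega = RPM * 2 * pi / 60
omega = 120.34 * 2 * 3.14159 / 60
omega = 756.1185 / 60 = 12.602 rad/s

12.602 rad/s


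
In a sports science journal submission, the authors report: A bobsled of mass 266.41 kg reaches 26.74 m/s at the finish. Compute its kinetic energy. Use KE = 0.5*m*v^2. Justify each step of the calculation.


KE = 0.5 * m * v^2
KE = 0.5 * 266.41 * 26.74^2
KE = 0.5 * 266.41 * 715.0276 = 95245.2515 J

95245.2515 J


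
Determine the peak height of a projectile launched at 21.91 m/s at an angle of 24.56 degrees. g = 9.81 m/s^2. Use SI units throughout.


H = (v*sin(theta))^2 / (2*g)
vy = v*sin(theta) = 21.91 * sin(24.56 deg) = 9.1068 m/s
H = vy^2 / (2*g) = 82.9338 / (2*9.81)
H = 82.9338 / 19.62 = 4.227 m

4.227 m


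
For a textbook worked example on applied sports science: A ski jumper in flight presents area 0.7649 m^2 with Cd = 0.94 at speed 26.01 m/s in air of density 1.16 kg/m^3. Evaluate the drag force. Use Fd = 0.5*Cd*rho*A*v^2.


Fd = 0.5 * Cd * rho * A * v^2
Fd = 0.5 * 0.94 * 1.16 * 0.7649 * 26.01^2
v^2 = 676.5201
Fd = 0.5 * 0.94 * 1.16 * 0.7649 * 676.5201 = 282.1248 N

282.1248 N


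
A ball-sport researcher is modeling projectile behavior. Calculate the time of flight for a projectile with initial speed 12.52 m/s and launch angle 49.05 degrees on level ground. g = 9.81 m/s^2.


T = 2*v*sin(theta)/g
sin(theta) = sin(49.05 deg) = 0.7553
T = 2*12.52*0.7553 / 9.81
T = 18.9123 / 9.81 = 1.9279 s

1.9279 s


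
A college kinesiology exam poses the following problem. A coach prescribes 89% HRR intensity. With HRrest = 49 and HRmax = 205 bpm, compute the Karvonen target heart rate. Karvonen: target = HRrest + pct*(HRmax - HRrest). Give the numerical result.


Target = HRrest + pct*(HRmax - HRrest)
Heart rate reserve = HRmax - HRrest = 205 - 49 = 156 bpm
Fraction = 89% = 0.89
Target = 49 + 0.89 * 156
Target = 49 + 138.84 = 187.84 bpm

187.84 bpm


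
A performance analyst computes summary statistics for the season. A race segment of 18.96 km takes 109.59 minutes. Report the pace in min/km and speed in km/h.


Pace = time / distance = 109.59 min / 18.96 km = 5.7801 min/km
Speed = distance / time_in_hours = 18.96 / 1.8265 hr
Speed = 10.3805 km/h

5.7801 min/km, 10.3805 km/h


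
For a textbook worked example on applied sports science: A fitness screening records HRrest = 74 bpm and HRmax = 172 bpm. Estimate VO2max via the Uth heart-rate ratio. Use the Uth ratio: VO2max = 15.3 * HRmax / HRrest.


VO2max = 15.3 * HRmax / HRrest
VO2max = 15.3 * 172 / 74
VO2max = 2631.6 / 74 = 35.5622 mL/kg/min

35.5622 mL/kg/min


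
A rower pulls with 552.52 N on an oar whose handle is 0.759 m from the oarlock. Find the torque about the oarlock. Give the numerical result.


tau = F * d
tau = 552.52 * 0.759
tau = 419.3627 N*m

419.3627 N*m


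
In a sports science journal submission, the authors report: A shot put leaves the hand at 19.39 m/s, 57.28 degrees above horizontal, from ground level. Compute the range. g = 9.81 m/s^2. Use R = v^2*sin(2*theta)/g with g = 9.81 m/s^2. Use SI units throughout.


R = v^2 * sin(2*theta) / g
Convert angle to radians: theta = 57.28 deg = 0.9997 rad
sin(2*theta) = sin(1.9994) = 0.9095
R = 19.39^2 * 0.9095 / 9.81
R = 375.9721 * 0.9095 / 9.81 = 34.858 m

34.858 m


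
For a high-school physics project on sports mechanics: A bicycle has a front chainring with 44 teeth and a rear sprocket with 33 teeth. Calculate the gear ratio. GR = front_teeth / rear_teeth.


GR = front_teeth / rear_teeth
GR = 44 / 33
GR = 1.3333

1.3333


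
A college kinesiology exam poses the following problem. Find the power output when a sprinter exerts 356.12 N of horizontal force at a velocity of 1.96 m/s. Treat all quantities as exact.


P = F * v
P = 356.12 * 1.96
P = 697.9952 W

697.9952 W


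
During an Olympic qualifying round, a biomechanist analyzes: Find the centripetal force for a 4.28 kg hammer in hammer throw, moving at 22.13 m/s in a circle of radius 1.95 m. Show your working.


Fc = m * v^2 / r
v^2 = 22.13^2 = 489.7369
Fc = 4.28 * 489.7369 / 1.95
Fc = 2096.0739 / 1.95 = 1074.9097 N

1074.9097 N


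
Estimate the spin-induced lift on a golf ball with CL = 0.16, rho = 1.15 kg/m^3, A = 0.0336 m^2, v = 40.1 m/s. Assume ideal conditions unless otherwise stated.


FM = 0.5 * CL * rho * A * v^2
FM = 0.5 * 0.16 * 1.15 * 0.0336 * 40.1^2
v^2 = 1608.01
FM = 0.5 * 0.16 * 1.15 * 0.0336 * 1608.01 = 4.9707 N

4.9707 N


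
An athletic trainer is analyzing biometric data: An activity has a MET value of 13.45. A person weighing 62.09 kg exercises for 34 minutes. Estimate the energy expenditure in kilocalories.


kcal = MET * mass * time_hr
Convert time: 34 min = 0.5667 hr
kcal = 13.45 * 62.09 * 0.5667
kcal = 473.2293 kcal

473.2293 kcal


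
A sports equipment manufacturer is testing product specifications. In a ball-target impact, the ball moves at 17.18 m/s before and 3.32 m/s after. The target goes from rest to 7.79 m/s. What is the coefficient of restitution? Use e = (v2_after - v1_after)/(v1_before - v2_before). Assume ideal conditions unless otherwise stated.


e = (v2_after - v1_after) / (v1_before - v2_before)
Numerator = 7.79 - 3.32 = 4.47
Denominator = 17.18 - 0 = 17.18
e = 4.47 / 17.18 = 0.2602

0.2602


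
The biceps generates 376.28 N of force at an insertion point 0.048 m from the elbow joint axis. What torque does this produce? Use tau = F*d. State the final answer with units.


tau = F * d
tau = 376.28 * 0.048
tau = 18.0614 N*m

18.0614 N*m
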